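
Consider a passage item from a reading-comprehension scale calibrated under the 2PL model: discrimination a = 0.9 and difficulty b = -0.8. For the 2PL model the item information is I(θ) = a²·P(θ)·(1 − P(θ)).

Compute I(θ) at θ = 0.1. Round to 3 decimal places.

0.173

P = 1/(1+e^{-0.8100}) = 0.6921
P(1−P) = 0.6921 × 0.3079 = 0.2131
I = a² × P(1−P) = 0.9² × 0.2131 = 0.17261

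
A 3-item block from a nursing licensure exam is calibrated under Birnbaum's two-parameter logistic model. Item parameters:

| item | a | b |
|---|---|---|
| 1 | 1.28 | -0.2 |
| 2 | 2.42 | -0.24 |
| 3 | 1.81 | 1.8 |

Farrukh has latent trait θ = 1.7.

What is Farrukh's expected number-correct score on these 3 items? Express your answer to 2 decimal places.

2.37

P(θ) = 1 / (1 + exp(−a(θ − b)))
P_1 = 1/(1+e^{-2.4320}) = 0.9192
P_2 = 1/(1+e^{-4.6948}) = 0.9909
P_3 = 1/(1+e^{0.1810}) = 0.4549
E[score] = 0.9192 + 0.9909 + 0.4549 = 2.3650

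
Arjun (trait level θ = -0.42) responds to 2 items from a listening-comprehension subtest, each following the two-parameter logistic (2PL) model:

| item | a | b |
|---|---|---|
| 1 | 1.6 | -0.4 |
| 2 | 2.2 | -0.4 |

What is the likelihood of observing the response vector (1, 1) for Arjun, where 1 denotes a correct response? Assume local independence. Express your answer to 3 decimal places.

0.241

P(θ) = 1 / (1 + exp(−a(θ − b)))
P_1 = 1/(1+e^{0.0320}) = 0.4920
P_2 = 1/(1+e^{0.0440}) = 0.4890
L = P_1 × P_2 = 0.4920 × 0.4890 = 0.24059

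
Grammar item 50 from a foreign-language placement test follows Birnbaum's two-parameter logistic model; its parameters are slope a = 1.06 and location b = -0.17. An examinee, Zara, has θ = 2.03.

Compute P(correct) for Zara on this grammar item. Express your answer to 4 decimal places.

P(θ) = 1 / (1 + exp(−a(θ − b)))
Exponent: 1.06 × (2.03 − (-0.17)) = 2.3320
1/(1 + e^{-2.3320}) = 0.9115

0.9115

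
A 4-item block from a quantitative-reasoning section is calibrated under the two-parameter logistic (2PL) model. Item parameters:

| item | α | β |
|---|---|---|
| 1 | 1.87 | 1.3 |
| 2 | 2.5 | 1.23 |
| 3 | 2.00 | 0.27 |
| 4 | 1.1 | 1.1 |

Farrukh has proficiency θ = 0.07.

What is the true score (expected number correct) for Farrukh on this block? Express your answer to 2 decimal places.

0.79

P(θ) = 1 / (1 + exp(−α(θ − β)))
P_1 = 1/(1+e^{2.3001}) = 0.0911
P_2 = 1/(1+e^{2.9000}) = 0.0522
P_3 = 1/(1+e^{0.4000}) = 0.4013
P_4 = 1/(1+e^{1.1330}) = 0.2436
E[score] = 0.0911 + 0.0522 + 0.4013 + 0.2436 = 0.7882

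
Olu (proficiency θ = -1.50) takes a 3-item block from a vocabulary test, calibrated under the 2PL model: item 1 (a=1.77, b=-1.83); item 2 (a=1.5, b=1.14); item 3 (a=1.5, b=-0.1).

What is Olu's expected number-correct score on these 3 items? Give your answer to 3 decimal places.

0.770

P(θ) = 1 / (1 + exp(−a(θ − b)))
P_1 = 1/(1+e^{-0.5841}) = 0.6420
P_2 = 1/(1+e^{3.9600}) = 0.0187
P_3 = 1/(1+e^{2.1000}) = 0.1091
E[score] = 0.6420 + 0.0187 + 0.1091 = 0.7698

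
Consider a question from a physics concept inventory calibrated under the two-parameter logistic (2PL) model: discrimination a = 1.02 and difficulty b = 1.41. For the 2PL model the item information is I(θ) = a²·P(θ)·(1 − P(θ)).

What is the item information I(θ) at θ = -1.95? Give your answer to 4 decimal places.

0.0317

P = 1/(1+e^{3.4272}) = 0.0315
P(1−P) = 0.0315 × 0.9685 = 0.0305
I = a² × P(1−P) = 1.02² × 0.0305 = 0.03170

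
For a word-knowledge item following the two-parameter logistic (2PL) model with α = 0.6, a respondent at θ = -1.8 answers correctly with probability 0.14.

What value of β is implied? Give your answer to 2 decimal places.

1.23

P(θ) = 1 / (1 + exp(−α(θ − β)))
logit(0.14) = ln(0.14/0.86) = -1.8153
β = θ − logit/(α) = -1.8 − (-1.8153)/0.6000 = 1.2255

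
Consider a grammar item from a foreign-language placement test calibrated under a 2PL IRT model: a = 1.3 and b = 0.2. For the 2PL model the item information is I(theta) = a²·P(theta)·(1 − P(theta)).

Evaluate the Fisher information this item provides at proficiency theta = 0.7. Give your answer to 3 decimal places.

P = 1/(1+e^{-0.6500}) = 0.6570
P(1−P) = 0.6570 × 0.3430 = 0.2253
I = a² × P(1−P) = 1.3² × 0.2253 = 0.38084

0.381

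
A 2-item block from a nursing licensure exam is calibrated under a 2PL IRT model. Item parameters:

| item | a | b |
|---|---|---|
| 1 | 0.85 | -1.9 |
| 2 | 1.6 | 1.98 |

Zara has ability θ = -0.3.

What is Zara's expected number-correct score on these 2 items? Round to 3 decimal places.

0.821

P(θ) = 1 / (1 + exp(−a(θ − b)))
P_1 = 1/(1+e^{-1.3600}) = 0.7958
P_2 = 1/(1+e^{3.6480}) = 0.0254
E[score] = 0.7958 + 0.0254 = 0.8211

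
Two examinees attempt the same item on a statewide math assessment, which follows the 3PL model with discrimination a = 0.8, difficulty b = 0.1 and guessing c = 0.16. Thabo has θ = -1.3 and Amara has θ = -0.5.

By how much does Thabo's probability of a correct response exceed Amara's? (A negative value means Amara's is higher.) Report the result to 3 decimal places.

P(θ) = c + (1 − c) · 1 / (1 + exp(−a(θ − b)))
P(Thabo) = 0.3666  [exponent -1.1200]
P(Amara) = 0.4811  [exponent -0.4800]
Difference = 0.3666 − 0.4811 = -0.1144

-0.114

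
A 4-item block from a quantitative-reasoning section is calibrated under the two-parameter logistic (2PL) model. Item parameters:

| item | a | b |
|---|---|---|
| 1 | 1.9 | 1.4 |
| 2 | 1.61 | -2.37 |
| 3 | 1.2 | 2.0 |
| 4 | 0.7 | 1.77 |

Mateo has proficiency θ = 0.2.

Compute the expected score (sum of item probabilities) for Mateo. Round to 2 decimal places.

1.43

P(θ) = 1 / (1 + exp(−a(θ − b)))
P_1 = 1/(1+e^{2.2800}) = 0.0928
P_2 = 1/(1+e^{-4.1377}) = 0.9843
P_3 = 1/(1+e^{2.1600}) = 0.1034
P_4 = 1/(1+e^{1.0990}) = 0.2499
E[score] = 0.0928 + 0.9843 + 0.1034 + 0.2499 = 1.4304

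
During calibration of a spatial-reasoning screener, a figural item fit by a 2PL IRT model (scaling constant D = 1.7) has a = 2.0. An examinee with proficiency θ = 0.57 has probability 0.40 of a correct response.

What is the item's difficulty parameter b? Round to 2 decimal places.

0.69

P(θ) = 1 / (1 + exp(−D·a(θ − b)))
logit(0.40) = ln(0.40/0.60) = -0.4055
b = θ − logit/(1.7·a) = 0.57 − (-0.4055)/3.4000 = 0.6893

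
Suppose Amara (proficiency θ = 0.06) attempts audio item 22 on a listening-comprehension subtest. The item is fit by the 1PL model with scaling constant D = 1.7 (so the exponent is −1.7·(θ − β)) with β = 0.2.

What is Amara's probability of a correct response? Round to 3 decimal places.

P(θ) = 1 / (1 + exp(−D·(θ − β)))
Exponent: 1.7 × (0.06 − 0.2) = -0.2380
1/(1 + e^{0.2380}) = 0.4408
P = 0.4408

0.441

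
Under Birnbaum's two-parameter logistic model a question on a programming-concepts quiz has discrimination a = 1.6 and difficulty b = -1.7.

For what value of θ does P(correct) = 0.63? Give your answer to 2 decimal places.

P(θ) = 1 / (1 + exp(−a(θ − b)))
logit = ln(0.6300/0.3700) = 0.5322
θ = b + logit/(a) = -1.7 + 0.5322/1.6000 = -1.3674

-1.37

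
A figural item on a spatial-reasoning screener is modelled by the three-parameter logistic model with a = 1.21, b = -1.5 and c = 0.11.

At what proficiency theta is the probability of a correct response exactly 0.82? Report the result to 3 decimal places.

P(theta) = c + (1 − c) · 1 / (1 + exp(−a(theta − b)))
Remove guessing floor: (0.82 − 0.11)/(1 − 0.11) = 0.7978
logit = ln(0.7978/0.2022) = 1.3723
theta = b + logit/(a) = -1.5 + 1.3723/1.2100 = -0.3659

-0.366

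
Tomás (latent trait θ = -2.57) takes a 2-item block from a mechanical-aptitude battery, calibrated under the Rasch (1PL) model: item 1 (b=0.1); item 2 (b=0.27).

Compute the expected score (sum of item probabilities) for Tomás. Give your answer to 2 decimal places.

P(θ) = 1 / (1 + exp(−(θ − b)))
P_1 = 1/(1+e^{2.6700}) = 0.0648
P_2 = 1/(1+e^{2.8400}) = 0.0552
E[score] = 0.0648 + 0.0552 = 0.1200

0.12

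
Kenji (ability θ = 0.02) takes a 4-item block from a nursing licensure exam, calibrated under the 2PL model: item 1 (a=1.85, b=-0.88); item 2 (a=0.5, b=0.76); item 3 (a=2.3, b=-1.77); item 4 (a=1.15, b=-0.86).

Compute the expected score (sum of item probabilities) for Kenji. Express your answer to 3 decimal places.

P(θ) = 1 / (1 + exp(−a(θ − b)))
P_1 = 1/(1+e^{-1.6650}) = 0.8409
P_2 = 1/(1+e^{0.3700}) = 0.4085
P_3 = 1/(1+e^{-4.1170}) = 0.9840
P_4 = 1/(1+e^{-1.0120}) = 0.7334
E[score] = 0.8409 + 0.4085 + 0.9840 + 0.7334 = 2.9668

2.967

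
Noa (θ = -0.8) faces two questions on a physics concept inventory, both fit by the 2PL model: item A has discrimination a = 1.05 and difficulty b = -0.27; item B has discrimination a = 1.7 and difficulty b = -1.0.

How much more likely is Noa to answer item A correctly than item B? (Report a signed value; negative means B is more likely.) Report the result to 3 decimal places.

-0.220

P(θ) = 1 / (1 + exp(−a(θ − b)))
P_A = 0.3644
P_B = 0.5842
P_A − P_B = -0.2198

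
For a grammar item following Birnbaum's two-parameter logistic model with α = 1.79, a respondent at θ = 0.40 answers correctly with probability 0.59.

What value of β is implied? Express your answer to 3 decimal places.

0.197

P(θ) = 1 / (1 + exp(−α(θ − β)))
logit(0.59) = ln(0.59/0.41) = 0.3640
β = θ − logit/(α) = 0.40 − 0.3640/1.7900 = 0.1967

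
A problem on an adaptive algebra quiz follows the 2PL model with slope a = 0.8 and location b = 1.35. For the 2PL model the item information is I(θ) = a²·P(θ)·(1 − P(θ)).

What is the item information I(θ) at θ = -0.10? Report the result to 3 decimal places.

P = 1/(1+e^{1.1600}) = 0.2387
P(1−P) = 0.2387 × 0.7613 = 0.1817
I = a² × P(1−P) = 0.8² × 0.1817 = 0.11629

0.116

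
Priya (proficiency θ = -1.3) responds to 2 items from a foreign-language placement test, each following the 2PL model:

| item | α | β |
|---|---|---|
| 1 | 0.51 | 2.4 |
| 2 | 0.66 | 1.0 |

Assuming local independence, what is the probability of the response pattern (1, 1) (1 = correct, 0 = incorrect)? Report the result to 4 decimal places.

P(θ) = 1 / (1 + exp(−α(θ − β)))
P_1 = 1/(1+e^{1.8870}) = 0.1316
P_2 = 1/(1+e^{1.5180}) = 0.1798
L = P_1 × P_2 = 0.1316 × 0.1798 = 0.02365

0.0237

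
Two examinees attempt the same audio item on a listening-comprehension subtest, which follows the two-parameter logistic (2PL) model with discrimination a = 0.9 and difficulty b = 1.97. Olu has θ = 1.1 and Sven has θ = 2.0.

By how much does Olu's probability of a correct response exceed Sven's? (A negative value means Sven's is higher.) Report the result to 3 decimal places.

P(θ) = 1 / (1 + exp(−a(θ − b)))
P(Olu) = 0.3137  [exponent -0.7830]
P(Sven) = 0.5067  [exponent 0.0270]
Difference = 0.3137 − 0.5067 = -0.1931

-0.193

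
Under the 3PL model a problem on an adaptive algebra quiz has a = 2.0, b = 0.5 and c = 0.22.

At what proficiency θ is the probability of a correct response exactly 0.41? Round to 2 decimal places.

P(θ) = c + (1 − c) · 1 / (1 + exp(−a(θ − b)))
Remove guessing floor: (0.41 − 0.22)/(1 − 0.22) = 0.2436
logit = ln(0.2436/0.7564) = -1.1331
θ = b + logit/(a) = 0.5 + (-1.1331)/2.0000 = -0.0665

-0.07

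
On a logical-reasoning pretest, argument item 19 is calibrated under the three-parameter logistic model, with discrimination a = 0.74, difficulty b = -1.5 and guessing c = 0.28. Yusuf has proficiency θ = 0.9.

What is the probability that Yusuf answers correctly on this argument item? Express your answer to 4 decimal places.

P(θ) = c + (1 − c) · 1 / (1 + exp(−a(θ − b)))
Exponent: 0.74 × (0.9 − (-1.5)) = 1.7760
1/(1 + e^{-1.7760}) = 0.8552
P = 0.28 + 0.72 × 0.8552 = 0.8957

0.8957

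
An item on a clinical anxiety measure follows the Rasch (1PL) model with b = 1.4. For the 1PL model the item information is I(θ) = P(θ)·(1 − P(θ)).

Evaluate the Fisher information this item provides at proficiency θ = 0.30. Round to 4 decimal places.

0.1874

P = 1/(1+e^{1.1000}) = 0.2497
P(1−P) = 0.2497 × 0.7503 = 0.1874
I = P(1−P) = 0.18737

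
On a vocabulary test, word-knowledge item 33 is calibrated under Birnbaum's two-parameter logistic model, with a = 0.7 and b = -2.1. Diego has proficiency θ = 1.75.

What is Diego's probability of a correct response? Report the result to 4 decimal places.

P(θ) = 1 / (1 + exp(−a(θ − b)))
Exponent: 0.7 × (1.75 − (-2.1)) = 2.6950
1/(1 + e^{-2.6950}) = 0.9367

0.9367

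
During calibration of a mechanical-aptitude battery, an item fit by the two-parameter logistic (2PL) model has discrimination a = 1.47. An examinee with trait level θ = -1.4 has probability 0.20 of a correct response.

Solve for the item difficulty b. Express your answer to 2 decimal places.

P(θ) = 1 / (1 + exp(−a(θ − b)))
logit(0.20) = ln(0.20/0.80) = -1.3863
b = θ − logit/(a) = -1.4 − (-1.3863)/1.4700 = -0.4569

-0.46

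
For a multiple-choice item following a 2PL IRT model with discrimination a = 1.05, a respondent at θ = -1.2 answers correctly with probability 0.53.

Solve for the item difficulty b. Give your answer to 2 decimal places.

P(θ) = 1 / (1 + exp(−a(θ − b)))
logit(0.53) = ln(0.53/0.47) = 0.1201
b = θ − logit/(a) = -1.2 − 0.1201/1.0500 = -1.3144

-1.31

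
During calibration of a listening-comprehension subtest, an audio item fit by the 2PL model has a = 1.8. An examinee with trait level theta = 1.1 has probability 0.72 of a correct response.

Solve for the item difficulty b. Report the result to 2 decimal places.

P(theta) = 1 / (1 + exp(−a(theta − b)))
logit(0.72) = ln(0.72/0.28) = 0.9445
b = theta − logit/(a) = 1.1 − 0.9445/1.8000 = 0.5753

0.58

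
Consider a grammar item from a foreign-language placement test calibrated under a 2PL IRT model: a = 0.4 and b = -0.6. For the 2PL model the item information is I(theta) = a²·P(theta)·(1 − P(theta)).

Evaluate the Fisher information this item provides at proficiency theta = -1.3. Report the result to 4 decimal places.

P = 1/(1+e^{0.2800}) = 0.4305
P(1−P) = 0.4305 × 0.5695 = 0.2452
I = a² × P(1−P) = 0.4² × 0.2452 = 0.03923

0.0392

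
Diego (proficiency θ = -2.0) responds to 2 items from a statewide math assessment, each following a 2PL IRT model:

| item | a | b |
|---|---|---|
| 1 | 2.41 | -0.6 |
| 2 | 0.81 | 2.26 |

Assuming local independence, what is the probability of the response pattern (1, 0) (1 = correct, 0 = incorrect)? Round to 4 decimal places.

0.0321

P(θ) = 1 / (1 + exp(−a(θ − b)))
P_1 = 1/(1+e^{3.3740}) = 0.0331
P_2 = 1/(1+e^{3.4506}) = 0.0308
L = P_1 × (1−P_2) = 0.0331 × 0.9692 = 0.03210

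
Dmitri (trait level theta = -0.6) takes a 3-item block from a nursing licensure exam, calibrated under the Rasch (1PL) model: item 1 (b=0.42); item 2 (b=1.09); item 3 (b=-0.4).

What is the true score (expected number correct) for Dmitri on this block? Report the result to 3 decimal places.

P(theta) = 1 / (1 + exp(−(theta − b)))
P_1 = 1/(1+e^{1.0200}) = 0.2650
P_2 = 1/(1+e^{1.6900}) = 0.1558
P_3 = 1/(1+e^{0.2000}) = 0.4502
E[score] = 0.2650 + 0.1558 + 0.4502 = 0.8710

0.871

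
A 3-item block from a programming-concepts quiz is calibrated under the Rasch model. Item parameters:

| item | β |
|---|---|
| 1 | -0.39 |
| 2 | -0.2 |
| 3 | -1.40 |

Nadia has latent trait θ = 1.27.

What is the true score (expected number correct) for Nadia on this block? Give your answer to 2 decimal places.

2.59

P(θ) = 1 / (1 + exp(−(θ − β)))
P_1 = 1/(1+e^{-1.6600}) = 0.8402
P_2 = 1/(1+e^{-1.4700}) = 0.8131
P_3 = 1/(1+e^{-2.6700}) = 0.9352
E[score] = 0.8402 + 0.8131 + 0.9352 = 2.5885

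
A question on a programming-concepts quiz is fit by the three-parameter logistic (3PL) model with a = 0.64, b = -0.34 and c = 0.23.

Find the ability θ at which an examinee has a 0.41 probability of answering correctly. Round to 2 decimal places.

P(θ) = c + (1 − c) · 1 / (1 + exp(−a(θ − b)))
Remove guessing floor: (0.41 − 0.23)/(1 − 0.23) = 0.2338
logit = ln(0.2338/0.7662) = -1.1872
θ = b + logit/(a) = -0.34 + (-1.1872)/0.6400 = -2.1949

-2.19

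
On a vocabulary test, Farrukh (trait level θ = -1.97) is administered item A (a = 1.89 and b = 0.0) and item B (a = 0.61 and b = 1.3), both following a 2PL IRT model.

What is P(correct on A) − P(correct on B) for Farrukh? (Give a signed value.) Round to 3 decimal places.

P(θ) = 1 / (1 + exp(−a(θ − b)))
P_A = 0.0236
P_B = 0.1198
P_A − P_B = -0.0962

-0.096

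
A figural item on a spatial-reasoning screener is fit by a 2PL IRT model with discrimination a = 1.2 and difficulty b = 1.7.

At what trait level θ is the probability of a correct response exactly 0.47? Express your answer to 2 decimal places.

1.60

P(θ) = 1 / (1 + exp(−a(θ − b)))
logit = ln(0.4700/0.5300) = -0.1201
θ = b + logit/(a) = 1.7 + (-0.1201)/1.2000 = 1.5999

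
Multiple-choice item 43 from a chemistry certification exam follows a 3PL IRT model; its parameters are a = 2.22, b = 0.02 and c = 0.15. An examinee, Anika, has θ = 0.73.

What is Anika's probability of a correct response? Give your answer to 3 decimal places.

0.854

P(θ) = c + (1 − c) · 1 / (1 + exp(−a(θ − b)))
Exponent: 2.22 × (0.73 − 0.02) = 1.5762
1/(1 + e^{-1.5762}) = 0.8287
P = 0.15 + 0.85 × 0.8287 = 0.8544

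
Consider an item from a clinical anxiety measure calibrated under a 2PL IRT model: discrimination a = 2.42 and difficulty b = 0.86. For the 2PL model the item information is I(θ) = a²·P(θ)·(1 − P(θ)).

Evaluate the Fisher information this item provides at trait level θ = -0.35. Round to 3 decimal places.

P = 1/(1+e^{2.9282}) = 0.0508
P(1−P) = 0.0508 × 0.9492 = 0.0482
I = a² × P(1−P) = 2.42² × 0.0482 = 0.28227

0.282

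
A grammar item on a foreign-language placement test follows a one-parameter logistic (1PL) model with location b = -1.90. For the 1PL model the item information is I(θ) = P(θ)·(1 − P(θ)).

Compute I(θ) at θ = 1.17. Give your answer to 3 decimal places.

0.042

P = 1/(1+e^{-3.0700}) = 0.9556
P(1−P) = 0.9556 × 0.0444 = 0.0424
I = P(1−P) = 0.04239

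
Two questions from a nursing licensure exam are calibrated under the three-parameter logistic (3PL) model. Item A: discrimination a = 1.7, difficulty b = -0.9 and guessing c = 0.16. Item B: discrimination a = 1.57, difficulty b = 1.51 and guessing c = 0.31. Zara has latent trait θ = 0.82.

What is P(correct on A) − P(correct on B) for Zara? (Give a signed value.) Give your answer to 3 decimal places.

0.473

P(θ) = c + (1 − c) · 1 / (1 + exp(−a(θ − b)))
P_A = 0.9572
P_B = 0.4845
P_A − P_B = 0.4727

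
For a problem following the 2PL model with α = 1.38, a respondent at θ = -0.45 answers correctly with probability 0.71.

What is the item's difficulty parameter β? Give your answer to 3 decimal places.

P(θ) = 1 / (1 + exp(−α(θ − β)))
logit(0.71) = ln(0.71/0.29) = 0.8954
β = θ − logit/(α) = -0.45 − 0.8954/1.3800 = -1.0988

-1.099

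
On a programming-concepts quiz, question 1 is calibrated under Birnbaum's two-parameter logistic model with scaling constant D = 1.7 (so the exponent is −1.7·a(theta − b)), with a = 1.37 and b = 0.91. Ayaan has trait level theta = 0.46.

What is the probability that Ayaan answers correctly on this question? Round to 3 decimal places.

P(theta) = 1 / (1 + exp(−D·a(theta − b)))
Exponent: 1.7 × 1.37 × (0.46 − 0.91) = -1.0481
1/(1 + e^{1.0481}) = 0.2596
P = 0.2596

0.260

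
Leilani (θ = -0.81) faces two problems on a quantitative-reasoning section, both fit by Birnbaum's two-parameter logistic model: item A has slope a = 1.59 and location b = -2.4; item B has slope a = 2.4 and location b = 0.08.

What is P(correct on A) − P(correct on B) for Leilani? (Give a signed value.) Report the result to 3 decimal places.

0.820

P(θ) = 1 / (1 + exp(−a(θ − b)))
P_A = 0.9261
P_B = 0.1056
P_A − P_B = 0.8204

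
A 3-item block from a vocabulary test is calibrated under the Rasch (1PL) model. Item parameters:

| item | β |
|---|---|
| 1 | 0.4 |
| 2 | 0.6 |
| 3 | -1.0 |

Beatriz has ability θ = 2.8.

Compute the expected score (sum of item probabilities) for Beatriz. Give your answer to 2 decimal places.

2.80

P(θ) = 1 / (1 + exp(−(θ − β)))
P_1 = 1/(1+e^{-2.4000}) = 0.9168
P_2 = 1/(1+e^{-2.2000}) = 0.9002
P_3 = 1/(1+e^{-3.8000}) = 0.9781
E[score] = 0.9168 + 0.9002 + 0.9781 = 2.7952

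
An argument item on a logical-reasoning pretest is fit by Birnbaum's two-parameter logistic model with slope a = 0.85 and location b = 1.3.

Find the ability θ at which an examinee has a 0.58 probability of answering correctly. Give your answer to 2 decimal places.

1.68

P(θ) = 1 / (1 + exp(−a(θ − b)))
logit = ln(0.5800/0.4200) = 0.3228
θ = b + logit/(a) = 1.3 + 0.3228/0.8500 = 1.6797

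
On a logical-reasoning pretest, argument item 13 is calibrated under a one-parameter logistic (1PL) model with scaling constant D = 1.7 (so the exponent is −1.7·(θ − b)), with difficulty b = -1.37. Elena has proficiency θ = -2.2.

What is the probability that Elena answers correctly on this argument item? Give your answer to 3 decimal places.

P(θ) = 1 / (1 + exp(−D·(θ − b)))
Exponent: 1.7 × (-2.2 − (-1.37)) = -1.4110
1/(1 + e^{1.4110}) = 0.1961
P = 0.1961

0.196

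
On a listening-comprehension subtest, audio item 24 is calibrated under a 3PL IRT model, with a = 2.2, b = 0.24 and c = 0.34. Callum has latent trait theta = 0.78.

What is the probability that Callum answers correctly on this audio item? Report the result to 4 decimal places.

P(theta) = c + (1 − c) · 1 / (1 + exp(−a(theta − b)))
Exponent: 2.2 × (0.78 − 0.24) = 1.1880
1/(1 + e^{-1.1880}) = 0.7664
P = 0.34 + 0.66 × 0.7664 = 0.8458

0.8458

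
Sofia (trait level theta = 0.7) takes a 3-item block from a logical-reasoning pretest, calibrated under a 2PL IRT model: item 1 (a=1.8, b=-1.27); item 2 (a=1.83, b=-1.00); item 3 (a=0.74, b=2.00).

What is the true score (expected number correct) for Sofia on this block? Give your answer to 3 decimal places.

P(theta) = 1 / (1 + exp(−a(theta − b)))
P_1 = 1/(1+e^{-3.5460}) = 0.9720
P_2 = 1/(1+e^{-3.1110}) = 0.9573
P_3 = 1/(1+e^{0.9620}) = 0.2765
E[score] = 0.9720 + 0.9573 + 0.2765 = 2.2058

2.206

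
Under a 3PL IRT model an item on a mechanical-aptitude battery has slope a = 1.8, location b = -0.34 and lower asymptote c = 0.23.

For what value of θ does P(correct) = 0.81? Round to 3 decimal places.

0.280

P(θ) = c + (1 − c) · 1 / (1 + exp(−a(θ − b)))
Remove guessing floor: (0.81 − 0.23)/(1 − 0.23) = 0.7532
logit = ln(0.7532/0.2468) = 1.1160
θ = b + logit/(a) = -0.34 + 1.1160/1.8000 = 0.2800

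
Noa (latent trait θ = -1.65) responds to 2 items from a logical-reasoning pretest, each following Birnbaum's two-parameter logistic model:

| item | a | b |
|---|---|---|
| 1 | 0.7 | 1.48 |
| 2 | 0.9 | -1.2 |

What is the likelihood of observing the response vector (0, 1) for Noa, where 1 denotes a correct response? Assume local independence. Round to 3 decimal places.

0.360

P(θ) = 1 / (1 + exp(−a(θ − b)))
P_1 = 1/(1+e^{2.1910}) = 0.1006
P_2 = 1/(1+e^{0.4050}) = 0.4001
L = (1−P_1) × P_2 = 0.8994 × 0.4001 = 0.35988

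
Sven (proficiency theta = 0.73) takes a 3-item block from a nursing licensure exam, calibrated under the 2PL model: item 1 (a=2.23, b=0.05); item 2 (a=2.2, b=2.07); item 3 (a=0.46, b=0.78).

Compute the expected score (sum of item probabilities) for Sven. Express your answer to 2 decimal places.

1.36

P(theta) = 1 / (1 + exp(−a(theta − b)))
P_1 = 1/(1+e^{-1.5164}) = 0.8200
P_2 = 1/(1+e^{2.9480}) = 0.0498
P_3 = 1/(1+e^{0.0230}) = 0.4943
E[score] = 0.8200 + 0.0498 + 0.4943 = 1.3641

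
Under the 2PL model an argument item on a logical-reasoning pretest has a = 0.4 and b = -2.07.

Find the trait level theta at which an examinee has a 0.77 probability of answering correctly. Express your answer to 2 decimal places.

P(theta) = 1 / (1 + exp(−a(theta − b)))
logit = ln(0.7700/0.2300) = 1.2083
theta = b + logit/(a) = -2.07 + 1.2083/0.4000 = 0.9508

0.95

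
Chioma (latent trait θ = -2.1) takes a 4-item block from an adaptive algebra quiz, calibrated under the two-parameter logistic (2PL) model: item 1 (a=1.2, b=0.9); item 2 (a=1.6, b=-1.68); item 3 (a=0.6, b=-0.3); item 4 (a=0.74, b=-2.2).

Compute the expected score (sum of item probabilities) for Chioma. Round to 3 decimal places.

P(θ) = 1 / (1 + exp(−a(θ − b)))
P_1 = 1/(1+e^{3.6000}) = 0.0266
P_2 = 1/(1+e^{0.6720}) = 0.3380
P_3 = 1/(1+e^{1.0800}) = 0.2535
P_4 = 1/(1+e^{-0.0740}) = 0.5185
E[score] = 0.0266 + 0.3380 + 0.2535 + 0.5185 = 1.1366

1.137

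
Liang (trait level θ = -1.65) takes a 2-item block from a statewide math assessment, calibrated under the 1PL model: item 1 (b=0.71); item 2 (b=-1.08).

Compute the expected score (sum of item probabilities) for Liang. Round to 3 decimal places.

0.448

P(θ) = 1 / (1 + exp(−(θ − b)))
P_1 = 1/(1+e^{2.3600}) = 0.0863
P_2 = 1/(1+e^{0.5700}) = 0.3612
E[score] = 0.0863 + 0.3612 = 0.4475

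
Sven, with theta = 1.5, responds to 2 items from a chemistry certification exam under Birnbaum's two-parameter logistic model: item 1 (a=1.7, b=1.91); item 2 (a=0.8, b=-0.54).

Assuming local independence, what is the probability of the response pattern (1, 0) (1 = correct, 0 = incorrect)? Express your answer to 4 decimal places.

P(theta) = 1 / (1 + exp(−a(theta − b)))
P_1 = 1/(1+e^{0.6970}) = 0.3325
P_2 = 1/(1+e^{-1.6320}) = 0.8364
L = P_1 × (1−P_2) = 0.3325 × 0.1636 = 0.05438

0.0544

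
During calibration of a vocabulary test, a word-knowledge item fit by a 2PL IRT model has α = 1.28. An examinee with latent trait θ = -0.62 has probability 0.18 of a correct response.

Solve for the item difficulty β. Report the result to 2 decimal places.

0.56

P(θ) = 1 / (1 + exp(−α(θ − β)))
logit(0.18) = ln(0.18/0.82) = -1.5163
β = θ − logit/(α) = -0.62 − (-1.5163)/1.2800 = 0.5646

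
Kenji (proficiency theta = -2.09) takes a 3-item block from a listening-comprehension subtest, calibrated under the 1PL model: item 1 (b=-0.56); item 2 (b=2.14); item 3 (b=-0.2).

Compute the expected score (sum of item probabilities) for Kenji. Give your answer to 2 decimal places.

0.32

P(theta) = 1 / (1 + exp(−(theta − b)))
P_1 = 1/(1+e^{1.5300}) = 0.1780
P_2 = 1/(1+e^{4.2300}) = 0.0143
P_3 = 1/(1+e^{1.8900}) = 0.1312
E[score] = 0.1780 + 0.0143 + 0.1312 = 0.3236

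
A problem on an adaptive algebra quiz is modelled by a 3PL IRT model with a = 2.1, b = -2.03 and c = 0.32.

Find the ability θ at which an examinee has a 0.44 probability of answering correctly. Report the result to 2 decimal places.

P(θ) = c + (1 − c) · 1 / (1 + exp(−a(θ − b)))
Remove guessing floor: (0.44 − 0.32)/(1 − 0.32) = 0.1765
logit = ln(0.1765/0.8235) = -1.5404
θ = b + logit/(a) = -2.03 + (-1.5404)/2.1000 = -2.7635

-2.76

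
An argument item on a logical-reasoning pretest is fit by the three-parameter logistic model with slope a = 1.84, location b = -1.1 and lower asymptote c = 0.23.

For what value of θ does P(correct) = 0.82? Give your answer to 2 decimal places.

P(θ) = c + (1 − c) · 1 / (1 + exp(−a(θ − b)))
Remove guessing floor: (0.82 − 0.23)/(1 − 0.23) = 0.7662
logit = ln(0.7662/0.2338) = 1.1872
θ = b + logit/(a) = -1.1 + 1.1872/1.8400 = -0.4548

-0.45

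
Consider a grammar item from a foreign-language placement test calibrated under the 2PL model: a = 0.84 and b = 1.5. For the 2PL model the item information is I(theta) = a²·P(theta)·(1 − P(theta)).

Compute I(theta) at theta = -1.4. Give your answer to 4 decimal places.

P = 1/(1+e^{2.4360}) = 0.0805
P(1−P) = 0.0805 × 0.9195 = 0.0740
I = a² × P(1−P) = 0.84² × 0.0740 = 0.05221

0.0522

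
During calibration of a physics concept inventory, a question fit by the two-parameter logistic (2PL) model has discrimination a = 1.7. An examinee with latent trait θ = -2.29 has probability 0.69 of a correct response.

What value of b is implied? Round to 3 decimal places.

-2.761

P(θ) = 1 / (1 + exp(−a(θ − b)))
logit(0.69) = ln(0.69/0.31) = 0.8001
b = θ − logit/(a) = -2.29 − 0.8001/1.7000 = -2.7607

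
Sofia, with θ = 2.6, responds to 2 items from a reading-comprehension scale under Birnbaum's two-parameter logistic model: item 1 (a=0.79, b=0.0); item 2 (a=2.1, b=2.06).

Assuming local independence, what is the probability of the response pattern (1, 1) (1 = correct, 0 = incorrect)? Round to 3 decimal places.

P(θ) = 1 / (1 + exp(−a(θ − b)))
P_1 = 1/(1+e^{-2.0540}) = 0.8864
P_2 = 1/(1+e^{-1.1340}) = 0.7566
L = P_1 × P_2 = 0.8864 × 0.7566 = 0.67059

0.671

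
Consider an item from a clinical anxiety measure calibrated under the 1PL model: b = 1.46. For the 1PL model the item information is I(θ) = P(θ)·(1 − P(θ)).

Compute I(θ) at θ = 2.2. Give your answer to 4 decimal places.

P = 1/(1+e^{-0.7400}) = 0.6770
P(1−P) = 0.6770 × 0.3230 = 0.2187
I = P(1−P) = 0.21867

0.2187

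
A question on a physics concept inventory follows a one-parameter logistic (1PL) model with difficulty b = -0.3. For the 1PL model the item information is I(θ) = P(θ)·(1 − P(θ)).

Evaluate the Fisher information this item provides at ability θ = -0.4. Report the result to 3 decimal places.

0.249

P = 1/(1+e^{0.1000}) = 0.4750
P(1−P) = 0.4750 × 0.5250 = 0.2494
I = P(1−P) = 0.24938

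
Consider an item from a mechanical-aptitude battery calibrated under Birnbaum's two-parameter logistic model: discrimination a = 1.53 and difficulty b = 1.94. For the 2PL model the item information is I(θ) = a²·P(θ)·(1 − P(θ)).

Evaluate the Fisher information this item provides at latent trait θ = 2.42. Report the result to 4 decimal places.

0.5129

P = 1/(1+e^{-0.7344}) = 0.6758
P(1−P) = 0.6758 × 0.3242 = 0.2191
I = a² × P(1−P) = 1.53² × 0.2191 = 0.51290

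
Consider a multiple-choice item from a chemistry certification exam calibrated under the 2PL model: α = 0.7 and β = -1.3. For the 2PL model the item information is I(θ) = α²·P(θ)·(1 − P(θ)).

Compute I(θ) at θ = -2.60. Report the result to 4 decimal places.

0.1003

P = 1/(1+e^{0.9100}) = 0.2870
P(1−P) = 0.2870 × 0.7130 = 0.2046
I = α² × P(1−P) = 0.7² × 0.2046 = 0.10027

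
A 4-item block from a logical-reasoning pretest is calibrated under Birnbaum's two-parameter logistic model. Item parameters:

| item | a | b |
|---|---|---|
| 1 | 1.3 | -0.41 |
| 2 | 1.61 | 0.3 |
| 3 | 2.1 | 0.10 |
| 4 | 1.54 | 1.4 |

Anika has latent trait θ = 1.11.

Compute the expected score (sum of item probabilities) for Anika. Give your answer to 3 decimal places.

2.948

P(θ) = 1 / (1 + exp(−a(θ − b)))
P_1 = 1/(1+e^{-1.9760}) = 0.8783
P_2 = 1/(1+e^{-1.3041}) = 0.7865
P_3 = 1/(1+e^{-2.1210}) = 0.8929
P_4 = 1/(1+e^{0.4466}) = 0.3902
E[score] = 0.8783 + 0.7865 + 0.8929 + 0.3902 = 2.9479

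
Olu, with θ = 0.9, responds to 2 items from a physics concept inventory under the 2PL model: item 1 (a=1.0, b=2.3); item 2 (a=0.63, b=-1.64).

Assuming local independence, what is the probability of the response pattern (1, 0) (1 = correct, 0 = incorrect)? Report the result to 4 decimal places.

P(θ) = 1 / (1 + exp(−a(θ − b)))
P_1 = 1/(1+e^{1.4000}) = 0.1978
P_2 = 1/(1+e^{-1.6002}) = 0.8320
L = P_1 × (1−P_2) = 0.1978 × 0.1680 = 0.03322

0.0332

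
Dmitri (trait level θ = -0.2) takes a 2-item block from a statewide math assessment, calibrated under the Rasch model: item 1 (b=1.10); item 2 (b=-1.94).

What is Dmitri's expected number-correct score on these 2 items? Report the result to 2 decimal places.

1.06

P(θ) = 1 / (1 + exp(−(θ − b)))
P_1 = 1/(1+e^{1.3000}) = 0.2142
P_2 = 1/(1+e^{-1.7400}) = 0.8507
E[score] = 0.2142 + 0.8507 = 1.0649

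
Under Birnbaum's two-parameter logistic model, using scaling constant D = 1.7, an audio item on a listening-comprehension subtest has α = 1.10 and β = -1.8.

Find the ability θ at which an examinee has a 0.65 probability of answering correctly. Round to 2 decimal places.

-1.47

P(θ) = 1 / (1 + exp(−D·α(θ − β)))
logit = ln(0.6500/0.3500) = 0.6190
θ = β + logit/(1.7·α) = -1.8 + 0.6190/1.8700 = -1.4690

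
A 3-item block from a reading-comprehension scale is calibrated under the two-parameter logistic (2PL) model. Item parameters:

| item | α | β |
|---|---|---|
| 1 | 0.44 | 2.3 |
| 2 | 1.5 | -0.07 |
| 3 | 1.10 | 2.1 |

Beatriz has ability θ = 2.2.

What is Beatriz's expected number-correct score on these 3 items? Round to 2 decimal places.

P(θ) = 1 / (1 + exp(−α(θ − β)))
P_1 = 1/(1+e^{0.0440}) = 0.4890
P_2 = 1/(1+e^{-3.4050}) = 0.9679
P_3 = 1/(1+e^{-0.1100}) = 0.5275
E[score] = 0.4890 + 0.9679 + 0.5275 = 1.9843

1.98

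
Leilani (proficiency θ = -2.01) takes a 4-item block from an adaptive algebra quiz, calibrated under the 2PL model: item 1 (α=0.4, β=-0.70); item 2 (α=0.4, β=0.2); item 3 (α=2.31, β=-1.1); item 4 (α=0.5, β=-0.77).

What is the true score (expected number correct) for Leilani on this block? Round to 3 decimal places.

1.123

P(θ) = 1 / (1 + exp(−α(θ − β)))
P_1 = 1/(1+e^{0.5240}) = 0.3719
P_2 = 1/(1+e^{0.8840}) = 0.2923
P_3 = 1/(1+e^{2.1021}) = 0.1089
P_4 = 1/(1+e^{0.6200}) = 0.3498
E[score] = 0.3719 + 0.2923 + 0.1089 + 0.3498 = 1.1229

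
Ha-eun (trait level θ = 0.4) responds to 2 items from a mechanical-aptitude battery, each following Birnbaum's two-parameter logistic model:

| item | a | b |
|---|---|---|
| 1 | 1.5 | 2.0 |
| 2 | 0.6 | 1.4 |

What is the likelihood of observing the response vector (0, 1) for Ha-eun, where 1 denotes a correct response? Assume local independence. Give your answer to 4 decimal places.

0.3249

P(θ) = 1 / (1 + exp(−a(θ − b)))
P_1 = 1/(1+e^{2.4000}) = 0.0832
P_2 = 1/(1+e^{0.6000}) = 0.3543
L = (1−P_1) × P_2 = 0.9168 × 0.3543 = 0.32487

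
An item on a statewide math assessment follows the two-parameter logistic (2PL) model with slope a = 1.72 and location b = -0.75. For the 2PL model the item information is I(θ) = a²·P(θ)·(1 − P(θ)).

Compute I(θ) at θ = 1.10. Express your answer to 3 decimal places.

0.113

P = 1/(1+e^{-3.1820}) = 0.9602
P(1−P) = 0.9602 × 0.0398 = 0.0383
I = a² × P(1−P) = 1.72² × 0.0383 = 0.11319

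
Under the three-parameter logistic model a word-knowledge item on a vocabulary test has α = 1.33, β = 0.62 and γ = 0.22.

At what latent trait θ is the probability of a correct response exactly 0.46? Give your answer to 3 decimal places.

P(θ) = γ + (1 − γ) · 1 / (1 + exp(−α(θ − β)))
Remove guessing floor: (0.46 − 0.22)/(1 − 0.22) = 0.3077
logit = ln(0.3077/0.6923) = -0.8109
θ = β + logit/(α) = 0.62 + (-0.8109)/1.3300 = 0.0103

0.010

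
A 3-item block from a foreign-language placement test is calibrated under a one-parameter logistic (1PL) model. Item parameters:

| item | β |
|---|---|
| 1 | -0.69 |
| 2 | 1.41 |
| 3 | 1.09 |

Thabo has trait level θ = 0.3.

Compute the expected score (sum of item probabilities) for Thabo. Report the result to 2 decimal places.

P(θ) = 1 / (1 + exp(−(θ − β)))
P_1 = 1/(1+e^{-0.9900}) = 0.7291
P_2 = 1/(1+e^{1.1100}) = 0.2479
P_3 = 1/(1+e^{0.7900}) = 0.3122
E[score] = 0.7291 + 0.2479 + 0.3122 = 1.2891

1.29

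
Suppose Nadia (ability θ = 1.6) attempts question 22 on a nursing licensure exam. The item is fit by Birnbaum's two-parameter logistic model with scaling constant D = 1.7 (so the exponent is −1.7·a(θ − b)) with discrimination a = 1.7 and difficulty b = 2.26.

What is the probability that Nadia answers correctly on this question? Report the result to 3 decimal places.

0.129

P(θ) = 1 / (1 + exp(−D·a(θ − b)))
Exponent: 1.7 × 1.7 × (1.6 − 2.26) = -1.9074
1/(1 + e^{1.9074}) = 0.1293
P = 0.1293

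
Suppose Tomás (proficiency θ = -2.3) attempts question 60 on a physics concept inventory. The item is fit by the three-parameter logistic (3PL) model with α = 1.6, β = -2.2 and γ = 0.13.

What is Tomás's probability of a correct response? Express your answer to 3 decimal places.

0.530

P(θ) = γ + (1 − γ) · 1 / (1 + exp(−α(θ − β)))
Exponent: 1.6 × (-2.3 − (-2.2)) = -0.1600
1/(1 + e^{0.1600}) = 0.4601
P = 0.13 + 0.87 × 0.4601 = 0.5303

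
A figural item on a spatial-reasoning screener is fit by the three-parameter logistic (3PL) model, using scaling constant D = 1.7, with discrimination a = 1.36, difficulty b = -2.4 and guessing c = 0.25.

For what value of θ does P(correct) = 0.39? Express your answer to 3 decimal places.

-3.037

P(θ) = c + (1 − c) · 1 / (1 + exp(−D·a(θ − b)))
Remove guessing floor: (0.39 − 0.25)/(1 − 0.25) = 0.1867
logit = ln(0.1867/0.8133) = -1.4718
θ = b + logit/(1.7·a) = -2.4 + (-1.4718)/2.3120 = -3.0366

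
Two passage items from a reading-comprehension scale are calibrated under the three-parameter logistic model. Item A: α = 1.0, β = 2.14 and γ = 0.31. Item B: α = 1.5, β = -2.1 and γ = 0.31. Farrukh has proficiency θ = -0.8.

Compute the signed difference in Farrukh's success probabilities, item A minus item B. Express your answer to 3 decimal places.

-0.569

P(θ) = γ + (1 − γ) · 1 / (1 + exp(−α(θ − β)))
P_A = 0.3446
P_B = 0.9141
P_A − P_B = -0.5694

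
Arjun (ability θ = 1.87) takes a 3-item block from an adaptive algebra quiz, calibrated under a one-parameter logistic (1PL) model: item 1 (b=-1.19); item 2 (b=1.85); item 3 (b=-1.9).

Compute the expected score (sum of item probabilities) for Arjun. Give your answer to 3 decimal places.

P(θ) = 1 / (1 + exp(−(θ − b)))
P_1 = 1/(1+e^{-3.0600}) = 0.9552
P_2 = 1/(1+e^{-0.0200}) = 0.5050
P_3 = 1/(1+e^{-3.7700}) = 0.9775
E[score] = 0.9552 + 0.5050 + 0.9775 = 2.4377

2.438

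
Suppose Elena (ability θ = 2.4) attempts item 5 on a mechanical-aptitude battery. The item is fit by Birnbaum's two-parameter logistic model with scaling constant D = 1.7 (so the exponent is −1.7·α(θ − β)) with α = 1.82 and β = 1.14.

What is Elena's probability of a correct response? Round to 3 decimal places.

P(θ) = 1 / (1 + exp(−D·α(θ − β)))
Exponent: 1.7 × 1.82 × (2.4 − 1.14) = 3.8984
1/(1 + e^{-3.8984}) = 0.9801
P = 0.9801

0.980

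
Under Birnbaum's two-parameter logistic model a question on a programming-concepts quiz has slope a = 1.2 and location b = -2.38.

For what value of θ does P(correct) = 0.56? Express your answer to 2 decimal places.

P(θ) = 1 / (1 + exp(−a(θ − b)))
logit = ln(0.5600/0.4400) = 0.2412
θ = b + logit/(a) = -2.38 + 0.2412/1.2000 = -2.1790

-2.18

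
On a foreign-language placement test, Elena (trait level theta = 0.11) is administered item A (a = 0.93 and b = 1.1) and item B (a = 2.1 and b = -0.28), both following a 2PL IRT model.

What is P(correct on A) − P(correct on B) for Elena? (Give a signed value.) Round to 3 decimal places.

P(theta) = 1 / (1 + exp(−a(theta − b)))
P_A = 0.2848
P_B = 0.6940
P_A − P_B = -0.4092

-0.409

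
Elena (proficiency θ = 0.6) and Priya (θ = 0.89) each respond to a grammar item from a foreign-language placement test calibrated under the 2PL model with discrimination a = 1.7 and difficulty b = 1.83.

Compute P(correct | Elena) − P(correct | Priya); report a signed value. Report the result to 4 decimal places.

P(θ) = 1 / (1 + exp(−a(θ − b)))
P(Elena) = 0.1100  [exponent -2.0910]
P(Priya) = 0.1683  [exponent -1.5980]
Difference = 0.1100 − 0.1683 = -0.0583

-0.0583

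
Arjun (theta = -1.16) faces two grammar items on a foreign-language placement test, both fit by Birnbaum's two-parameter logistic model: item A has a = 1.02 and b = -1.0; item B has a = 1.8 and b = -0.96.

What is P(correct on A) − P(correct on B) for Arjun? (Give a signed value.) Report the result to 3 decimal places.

0.048

P(theta) = 1 / (1 + exp(−a(theta − b)))
P_A = 0.4593
P_B = 0.4110
P_A − P_B = 0.0483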